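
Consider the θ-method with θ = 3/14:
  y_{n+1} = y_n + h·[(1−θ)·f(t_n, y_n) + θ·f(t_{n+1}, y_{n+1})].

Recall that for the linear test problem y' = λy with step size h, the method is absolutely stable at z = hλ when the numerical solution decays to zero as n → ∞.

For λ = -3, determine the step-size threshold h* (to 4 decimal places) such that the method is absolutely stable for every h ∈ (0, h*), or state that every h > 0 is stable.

Set f=λy, z=hλ:
  y_{n+1} = y_n + z·[11/14·y_n + 3/14·y_{n+1}] ⇒ (1 − 3/14z)y_{n+1} = (1 + 11/14z)y_n
  so R(z) = (1 + 11/14z)/(1 − 3/14z).

Find x<0 with |R(x)|<1.
x=-0.47: |R|=0.5730
R=−1: 1+11/14x = −1+3/14x ⇒ -4/7x=2 ⇒ x=2/(-4/7)=-3.5000
Confirm numerically:
  x=-2.577: |R|=0.66021 <1
  x=-2.529: |R|=0.64015 <1
  x=-2.092: |R|=0.44447 <1
  x=-2.017: |R|=0.40831 <1
  x=-4.012: |R|=1.15732 >1
  x=-3.983: |R|=1.14891 >1
  x=-3.751: |R|=1.07952 >1
Stable set (-3.5000, 0).

(-3.5000,0); λ=-3 ⇒ h* = (7/2)/3 = 1.1667.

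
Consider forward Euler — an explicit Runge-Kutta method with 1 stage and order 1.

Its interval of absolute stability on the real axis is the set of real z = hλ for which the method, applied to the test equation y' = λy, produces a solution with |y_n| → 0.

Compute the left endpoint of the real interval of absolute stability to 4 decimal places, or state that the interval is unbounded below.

On y'=λy, z=hλ:
  order 1, 1-stage ⇒ R(z)=1+z
  (e.g. R(-0.79)=0.21000, |R|=0.21000)

Solve |R(x)|<1 on ℝ⁻.
x=-0.79: |R|=0.2100
|R(-2.03)|=1.0300 |R(-1.62)|=0.6200 |R(-1.14)|=0.1400
Bisect:
  x_lo=-2.8431 |R|=1.8431  x_hi=-0.1157 |R|=0.8843
  mid=-1.47940 |R|=0.47940 →hi
  mid=-2.16125 |R|=1.16125 →lo
  mid=-1.82032 |R|=0.82032 →hi
  mid=-1.99079 |R|=0.99079 →hi
  mid=-2.07602 |R|=1.07602 →lo
  mid=-2.03340 |R|=1.03340 →lo
  mid=-2.01209 |R|=1.01209 →lo
  mid=-2.00144 |R|=1.00144 →lo
  mid=-1.99611 |R|=0.99611 →hi
  ...
  [-2.00011,-1.99994] ⇒ x*=-2.0000
Interval (-2.0000, 0).

z* = -2.0000.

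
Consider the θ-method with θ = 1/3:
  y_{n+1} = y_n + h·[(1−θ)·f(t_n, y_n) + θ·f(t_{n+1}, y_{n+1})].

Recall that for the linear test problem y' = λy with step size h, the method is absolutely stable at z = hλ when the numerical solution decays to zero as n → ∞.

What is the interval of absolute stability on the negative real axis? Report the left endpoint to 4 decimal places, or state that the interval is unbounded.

z∈(-6.0000,0).

Set f=λy, z=hλ:
  y_{n+1} = y_n + z·[2/3·y_n + 1/3·y_{n+1}] ⇒ (1 − 1/3z)y_{n+1} = (1 + 2/3z)y_n
  Hence R(z) = (1 + 2/3z)/(1 − 1/3z).

Find x<0 with |R(x)|<1.
x=-1.53: |R|=0.0132
R=−1: 1+2/3x = −1+1/3x ⇒ -1/3x=2 ⇒ x=2/(-1/3)=-6.0000
Confirm numerically:
  x=-4.585: |R|=0.81345 <1
  x=-3.692: |R|=0.65511 <1
  x=-3.334: |R|=0.57910 <1
  x=-3.309: |R|=0.57347 <1
  x=-6.598: |R|=1.06230 >1
  x=-6.139: |R|=1.01521 >1
  x=-6.087: |R|=1.00957 >1
So |R|<1 on (-6.0000, 0).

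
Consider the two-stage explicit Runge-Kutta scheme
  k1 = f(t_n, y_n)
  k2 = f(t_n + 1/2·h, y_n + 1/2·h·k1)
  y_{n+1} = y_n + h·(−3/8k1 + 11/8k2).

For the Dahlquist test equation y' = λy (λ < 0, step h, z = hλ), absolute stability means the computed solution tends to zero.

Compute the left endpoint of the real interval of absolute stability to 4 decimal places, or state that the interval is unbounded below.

Test eqn y'=λy, z=hλ:
  k1=λy_n ⇒ h·k1=z·y_n;  k2=λ(1+1/2z)y_n ⇒ h·k2=z(1+1/2z)y_n
  y_{n+1}/y_n = 1 − 3/8z + 11/8z(1+1/2z) = 1 + z + 11/16z²
  Hence R(z) = 1 + z + 11/16z².

Need |R(x)|<1, x<0.
x=-1.25: |R|=0.8242
R=1: x+11/16x²=0 ⇒ x=−16/11=-1.4545; min R=1−1/(4·11/16)=0.6364>−1
Confirm numerically:
  x=-1.233: |R|=0.81220 <1
  x=-1.195: |R|=0.78677 <1
  x=-1.059: |R|=0.71202 <1
  x=-0.953: |R|=0.67139 <1
  x=-1.677: |R|=1.25648 >1
  x=-1.652: |R|=1.22426 >1
Stable set (-1.4545, 0).

left endpoint -1.4545.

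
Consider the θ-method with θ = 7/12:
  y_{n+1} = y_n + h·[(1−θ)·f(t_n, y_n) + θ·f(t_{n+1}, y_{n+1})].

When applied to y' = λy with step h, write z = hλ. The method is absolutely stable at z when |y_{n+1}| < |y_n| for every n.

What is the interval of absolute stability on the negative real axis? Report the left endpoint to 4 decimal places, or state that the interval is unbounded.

Set f=λy, z=hλ:
  y_{n+1} = y_n + z·[5/12·y_n + 7/12·y_{n+1}] ⇒ (1 − 7/12z)y_{n+1} = (1 + 5/12z)y_n
  R(z) = (1 + 5/12z)/(1 − 7/12z).

Solve |R(x)|<1 on ℝ⁻.
x=-1.29: |R|=0.2639
x=-2: |R|=0.0769
x=-10: |R|=0.4634
x=-100: |R|=0.6854
θ=7/12≥1/2 ⇒ |1+5/12x|<|1−7/12x| ∀x<0 ⇒ unbounded interval.

interval (−∞, 0).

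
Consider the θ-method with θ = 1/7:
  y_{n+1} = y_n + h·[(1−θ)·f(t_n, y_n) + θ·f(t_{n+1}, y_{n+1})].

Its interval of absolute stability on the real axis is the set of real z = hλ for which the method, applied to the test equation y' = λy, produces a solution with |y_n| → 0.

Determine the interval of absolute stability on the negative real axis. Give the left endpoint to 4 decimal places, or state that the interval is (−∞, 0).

(-2.8000, 0).

Set f=λy, z=hλ:
  y_{n+1} = y_n + z·[6/7·y_n + 1/7·y_{n+1}] ⇒ (1 − 1/7z)y_{n+1} = (1 + 6/7z)y_n
  Hence R(z) = (1 + 6/7z)/(1 − 1/7z).

Need |R(x)|<1, x<0.
x=-0.86: |R|=0.2341
R=−1: 1+6/7x = −1+1/7x ⇒ -5/7x=2 ⇒ x=2/(-5/7)=-2.8000
Confirm numerically:
  x=-2.536: |R|=0.86158 <1
  x=-2.330: |R|=0.74812 <1
  x=-1.769: |R|=0.41213 <1
  x=-1.692: |R|=0.36263 <1
  x=-3.327: |R|=1.25516 >1
  x=-3.113: |R|=1.15475 >1
So |R|<1 on (-2.8000, 0).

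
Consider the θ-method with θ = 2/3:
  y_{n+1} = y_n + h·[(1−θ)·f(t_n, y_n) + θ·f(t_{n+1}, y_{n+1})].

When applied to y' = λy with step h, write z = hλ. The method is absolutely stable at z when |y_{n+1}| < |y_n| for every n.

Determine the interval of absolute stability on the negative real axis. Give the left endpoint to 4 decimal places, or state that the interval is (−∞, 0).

interval (−∞, 0).

Test eqn y'=λy, z=hλ:
  y_{n+1} = y_n + z·[1/3·y_n + 2/3·y_{n+1}] ⇒ (1 − 2/3z)y_{n+1} = (1 + 1/3z)y_n
  so R(z) = (1 + 1/3z)/(1 − 2/3z).

Boundary: |R(x)|=1, x<0.
x=-1.33: |R|=0.2951
x=-2: |R|=0.1429
x=-10: |R|=0.3043
x=-100: |R|=0.4778
θ=2/3≥1/2 ⇒ |1+1/3x|<|1−2/3x| ∀x<0 ⇒ stable on all of ℝ⁻.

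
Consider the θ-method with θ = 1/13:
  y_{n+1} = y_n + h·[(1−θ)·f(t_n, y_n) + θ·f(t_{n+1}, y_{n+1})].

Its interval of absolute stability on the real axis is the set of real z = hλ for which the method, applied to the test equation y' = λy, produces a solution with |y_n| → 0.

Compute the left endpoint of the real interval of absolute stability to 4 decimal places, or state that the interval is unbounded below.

left endpoint -2.3636.

Set f=λy, z=hλ:
  y_{n+1} = y_n + z·[12/13·y_n + 1/13·y_{n+1}] ⇒ (1 − 1/13z)y_{n+1} = (1 + 12/13z)y_n
  Hence R(z) = (1 + 12/13z)/(1 − 1/13z).

Boundary: |R(x)|=1, x<0.
x=-0.82: |R|=0.2287
R=−1: 1+12/13x = −1+1/13x ⇒ -11/13x=2 ⇒ x=2/(-11/13)=-2.3636
Confirm numerically:
  x=-2.279: |R|=0.93907 <1
  x=-2.263: |R|=0.92747 <1
  x=-2.153: |R|=0.84709 <1
  x=-0.997: |R|=0.07402 <1
  x=-2.899: |R|=1.37040 >1
  x=-2.754: |R|=1.27257 >1
  x=-2.596: |R|=1.16389 >1
So |R|<1 on (-2.3636, 0).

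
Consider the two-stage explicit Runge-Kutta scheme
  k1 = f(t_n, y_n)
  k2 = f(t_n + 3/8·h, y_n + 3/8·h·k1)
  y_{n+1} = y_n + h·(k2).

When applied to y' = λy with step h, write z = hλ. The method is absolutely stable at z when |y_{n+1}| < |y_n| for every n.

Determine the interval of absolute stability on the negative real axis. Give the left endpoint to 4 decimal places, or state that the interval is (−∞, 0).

With y'=λy (z=hλ):
  k1=λy_n ⇒ h·k1=z·y_n;  k2=λ(1+3/8z)y_n ⇒ h·k2=z(1+3/8z)y_n
  y_{n+1}/y_n = 1 + z(1+3/8z) = 1 + z + 3/8z²
  Hence R(z) = 1 + z + 3/8z².

Boundary: |R(x)|=1, x<0.
x=-1.06: |R|=0.3613
R=1: x+3/8x²=0 ⇒ x=−8/3=-2.6667; min R=1−1/(4·3/8)=0.3333>−1
Confirm numerically:
  x=-2.546: |R|=0.88479 <1
  x=-1.602: |R|=0.36040 <1
  x=-1.153: |R|=0.34553 <1
  x=-3.055: |R|=1.44488 >1
  x=-2.689: |R|=1.02252 >1
Interval (-2.6667, 0).

(-2.6667, 0).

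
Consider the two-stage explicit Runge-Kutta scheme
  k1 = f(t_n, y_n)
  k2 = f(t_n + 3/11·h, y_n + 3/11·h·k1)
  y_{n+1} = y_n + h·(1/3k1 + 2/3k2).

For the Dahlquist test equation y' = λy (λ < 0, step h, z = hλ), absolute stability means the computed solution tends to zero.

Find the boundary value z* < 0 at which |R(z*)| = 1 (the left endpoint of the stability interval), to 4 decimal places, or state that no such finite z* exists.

On y'=λy, z=hλ:
  k1=λy_n ⇒ h·k1=z·y_n;  k2=λ(1+3/11z)y_n ⇒ h·k2=z(1+3/11z)y_n
  y_{n+1}/y_n = 1 + 1/3z + 2/3z(1+3/11z) = 1 + z + 2/11z²
  Hence R(z) = 1 + z + 2/11z².

Boundary: |R(x)|=1, x<0.
x=-0.66: |R|=0.4192
R=1: x+2/11x²=0 ⇒ x=−11/2=-5.5000; min R=1−1/(4·2/11)=-0.3750>−1
Confirm numerically:
  x=-4.771: |R|=0.36763 <1
  x=-3.838: |R|=0.15977 <1
  x=-2.750: |R|=0.37500 <1
  x=-2.555: |R|=0.36809 <1
  x=-6.047: |R|=1.60140 >1
  x=-5.789: |R|=1.30419 >1
  x=-5.770: |R|=1.28325 >1
Stable set (-5.5000, 0).

left endpoint -5.5000.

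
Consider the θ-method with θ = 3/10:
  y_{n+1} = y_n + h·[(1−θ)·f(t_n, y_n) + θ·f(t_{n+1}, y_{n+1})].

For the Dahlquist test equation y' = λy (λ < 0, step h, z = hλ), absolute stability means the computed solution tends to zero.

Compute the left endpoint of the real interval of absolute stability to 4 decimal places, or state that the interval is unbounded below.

z* = -5.0000.

Set f=λy, z=hλ:
  y_{n+1} = y_n + z·[7/10·y_n + 3/10·y_{n+1}] ⇒ (1 − 3/10z)y_{n+1} = (1 + 7/10z)y_n
  Hence R(z) = (1 + 7/10z)/(1 − 3/10z).

Boundary: |R(x)|=1, x<0.
x=-0.88: |R|=0.3038
R=−1: 1+7/10x = −1+3/10x ⇒ -2/5x=2 ⇒ x=2/(-2/5)=-5.0000
Confirm numerically:
  x=-4.645: |R|=0.94067 <1
  x=-4.610: |R|=0.93454 <1
  x=-4.144: |R|=0.84736 <1
  x=-5.580: |R|=1.08676 >1
  x=-5.535: |R|=1.08044 >1
  x=-5.321: |R|=1.04945 >1
Stable set (-5.0000, 0).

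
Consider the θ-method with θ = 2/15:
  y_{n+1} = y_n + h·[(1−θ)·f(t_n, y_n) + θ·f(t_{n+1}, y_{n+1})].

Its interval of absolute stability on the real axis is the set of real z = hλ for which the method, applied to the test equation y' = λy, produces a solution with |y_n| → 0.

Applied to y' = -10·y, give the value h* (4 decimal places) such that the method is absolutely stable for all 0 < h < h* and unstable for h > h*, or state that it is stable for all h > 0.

(-2.7273,0); λ=-10 ⇒ h* = (30/11)/10 = 0.2727.

On y'=λy, z=hλ:
  y_{n+1} = y_n + z·[13/15·y_n + 2/15·y_{n+1}] ⇒ (1 − 2/15z)y_{n+1} = (1 + 13/15z)y_n
  R(z) = (1 + 13/15z)/(1 − 2/15z).

Boundary: |R(x)|=1, x<0.
x=-1.08: |R|=0.0559
R=−1: 1+13/15x = −1+2/15x ⇒ -11/15x=2 ⇒ x=2/(-11/15)=-2.7273
Confirm numerically:
  x=-2.460: |R|=0.85241 <1
  x=-2.138: |R|=0.66373 <1
  x=-1.164: |R|=0.00762 <1
  x=-3.073: |R|=1.17984 >1
  x=-2.904: |R|=1.09343 >1
  x=-2.848: |R|=1.06417 >1
Interval (-2.7273, 0).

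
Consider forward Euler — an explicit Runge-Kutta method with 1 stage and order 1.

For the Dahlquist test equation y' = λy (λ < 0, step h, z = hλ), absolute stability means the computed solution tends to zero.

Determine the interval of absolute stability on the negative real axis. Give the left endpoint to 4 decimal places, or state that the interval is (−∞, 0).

(-2.0000, 0).

Test eqn y'=λy, z=hλ:
  order 1, 1-stage ⇒ R(z)=1+z
  (e.g. R(-1.54)=-0.54000, |R|=0.54000)

Boundary: |R(x)|=1, x<0.
x=-1.54: |R|=0.5400
|R(-1.98)|=0.9800 |R(-1.48)|=0.4800 |R(-1.42)|=0.4200
Bisect:
  x_lo=-2.8027 |R|=1.8027  x_hi=-0.1048 |R|=0.8952
  mid=-1.45375 |R|=0.45375 →hi
  mid=-2.12823 |R|=1.12823 →lo
  mid=-1.79099 |R|=0.79099 →hi
  mid=-1.95961 |R|=0.95961 →hi
  mid=-2.04392 |R|=1.04392 →lo
  mid=-2.00176 |R|=1.00176 →lo
  mid=-1.98069 |R|=0.98069 →hi
  mid=-1.99122 |R|=0.99122 →hi
  mid=-1.99649 |R|=0.99649 →hi
  mid=-1.99913 |R|=0.99913 →hi
  ...
  [-2.00012,-1.99995] ⇒ x*=-2.0000
Interval (-2.0000, 0).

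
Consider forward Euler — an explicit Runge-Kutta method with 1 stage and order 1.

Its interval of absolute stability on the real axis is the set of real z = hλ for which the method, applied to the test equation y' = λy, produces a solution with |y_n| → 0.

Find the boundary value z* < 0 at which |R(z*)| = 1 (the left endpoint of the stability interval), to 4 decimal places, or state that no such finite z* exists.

z* = -2.0000.

Test eqn y'=λy, z=hλ:
  order 1, 1-stage ⇒ R(z)=1+z
  (e.g. R(-1.55)=-0.55000, |R|=0.55000)

Find x<0 with |R(x)|<1.
x=-1.55: |R|=0.5500
|R(-2.18)|=1.1800 |R(-2.08)|=1.0800 |R(-0.52)|=0.4800
Bisect:
  x_lo=-2.4296 |R|=1.4296  x_hi=-0.3269 |R|=0.6731
  mid=-1.37822 |R|=0.37822 →hi
  mid=-1.90389 |R|=0.90389 →hi
  mid=-2.16672 |R|=1.16672 →lo
  mid=-2.03531 |R|=1.03531 →lo
  mid=-1.96960 |R|=0.96960 →hi
  mid=-2.00245 |R|=1.00245 →lo
  mid=-1.98602 |R|=0.98602 →hi
  mid=-1.99424 |R|=0.99424 →hi
  mid=-1.99835 |R|=0.99835 →hi
  ...
  [-2.00001,-1.99989] ⇒ x*=-2.0000
Stable set (-2.0000, 0).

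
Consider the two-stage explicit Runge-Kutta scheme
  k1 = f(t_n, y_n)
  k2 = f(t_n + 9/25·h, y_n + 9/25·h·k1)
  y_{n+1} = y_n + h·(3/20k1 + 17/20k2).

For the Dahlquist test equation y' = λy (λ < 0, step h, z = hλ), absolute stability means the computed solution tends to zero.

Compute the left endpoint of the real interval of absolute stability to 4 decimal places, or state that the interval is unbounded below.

left endpoint -3.2680.

Test eqn y'=λy, z=hλ:
  k1=λy_n ⇒ h·k1=z·y_n;  k2=λ(1+9/25z)y_n ⇒ h·k2=z(1+9/25z)y_n
  y_{n+1}/y_n = 1 + 3/20z + 17/20z(1+9/25z) = 1 + z + 153/500z²
  R(z) = 1 + z + 153/500z².

Need |R(x)|<1, x<0.
x=-0.37: |R|=0.6719
R=1: x+153/500x²=0 ⇒ x=−500/153=-3.2680; min R=1−1/(4·153/500)=0.1830>−1
Confirm numerically:
  x=-2.786: |R|=0.58911 <1
  x=-2.411: |R|=0.36775 <1
  x=-2.051: |R|=0.23622 <1
  x=-1.846: |R|=0.19676 <1
  x=-3.480: |R|=1.22578 >1
  x=-3.345: |R|=1.07884 >1
Interval (-3.2680, 0).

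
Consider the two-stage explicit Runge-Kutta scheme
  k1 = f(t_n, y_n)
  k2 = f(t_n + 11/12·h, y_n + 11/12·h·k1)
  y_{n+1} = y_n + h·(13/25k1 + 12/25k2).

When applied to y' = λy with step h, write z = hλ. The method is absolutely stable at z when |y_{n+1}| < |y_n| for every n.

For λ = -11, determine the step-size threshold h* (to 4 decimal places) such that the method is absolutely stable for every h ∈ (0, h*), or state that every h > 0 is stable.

(-2.2727,0); λ=-11 ⇒ h* = (25/11)/11 = 0.2066.

Set f=λy, z=hλ:
  k1=λy_n ⇒ h·k1=z·y_n;  k2=λ(1+11/12z)y_n ⇒ h·k2=z(1+11/12z)y_n
  y_{n+1}/y_n = 1 + 13/25z + 12/25z(1+11/12z) = 1 + z + 11/25z²
  ⇒ R(z) = 1 + z + 11/25z².

Boundary: |R(x)|=1, x<0.
x=-0.53: |R|=0.5936
R=1: x+11/25x²=0 ⇒ x=−25/11=-2.2727; min R=1−1/(4·11/25)=0.4318>−1
Confirm numerically:
  x=-2.030: |R|=0.78320 <1
  x=-1.772: |R|=0.60959 <1
  x=-1.604: |R|=0.52804 <1
  x=-0.956: |R|=0.44613 <1
  x=-2.727: |R|=1.54507 >1
  x=-2.367: |R|=1.09818 >1
Stable set (-2.2727, 0).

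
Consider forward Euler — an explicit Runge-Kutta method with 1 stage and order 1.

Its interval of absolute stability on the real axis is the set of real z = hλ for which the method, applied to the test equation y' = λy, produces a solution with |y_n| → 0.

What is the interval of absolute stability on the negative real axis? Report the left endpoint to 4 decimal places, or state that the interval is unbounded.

z∈(-2.0000,0).

On y'=λy, z=hλ:
  order 1, 1-stage ⇒ R(z)=1+z
  (e.g. R(-0.37)=0.63000, |R|=0.63000)

Need |R(x)|<1, x<0.
x=-0.37: |R|=0.6300
|R(-2.24)|=1.2400 |R(-1.98)|=0.9800 |R(-1.26)|=0.2600
Bisect:
  x_lo=-2.7811 |R|=1.7811  x_hi=-0.3938 |R|=0.6062
  mid=-1.58742 |R|=0.58742 →hi
  mid=-2.18426 |R|=1.18426 →lo
  mid=-1.88584 |R|=0.88584 →hi
  mid=-2.03505 |R|=1.03505 →lo
  mid=-1.96044 |R|=0.96044 →hi
  mid=-1.99775 |R|=0.99775 →hi
  mid=-2.01640 |R|=1.01640 →lo
  mid=-2.00707 |R|=1.00707 →lo
  mid=-2.00241 |R|=1.00241 →lo
  ...
  [-2.00008,-1.99993] ⇒ x*=-2.0000
So |R|<1 on (-2.0000, 0).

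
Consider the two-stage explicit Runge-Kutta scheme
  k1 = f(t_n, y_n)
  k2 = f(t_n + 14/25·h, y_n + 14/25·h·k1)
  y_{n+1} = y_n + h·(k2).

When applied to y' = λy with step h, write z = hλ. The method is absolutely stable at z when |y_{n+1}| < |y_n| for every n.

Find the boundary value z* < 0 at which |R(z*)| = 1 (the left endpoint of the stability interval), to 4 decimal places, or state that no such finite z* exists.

left endpoint -1.7857.

On y'=λy, z=hλ:
  k1=λy_n ⇒ h·k1=z·y_n;  k2=λ(1+14/25z)y_n ⇒ h·k2=z(1+14/25z)y_n
  y_{n+1}/y_n = 1 + z(1+14/25z) = 1 + z + 14/25z²
  so R(z) = 1 + z + 14/25z².

Solve |R(x)|<1 on ℝ⁻.
x=-1.23: |R|=0.6172
R=1: x+14/25x²=0 ⇒ x=−25/14=-1.7857; min R=1−1/(4·14/25)=0.5536>−1
Confirm numerically:
  x=-1.415: |R|=0.70625 <1
  x=-1.331: |R|=0.66107 <1
  x=-0.906: |R|=0.55367 <1
  x=-0.848: |R|=0.55470 <1
  x=-2.221: |R|=1.54139 >1
  x=-2.080: |R|=1.34278 >1
So |R|<1 on (-1.7857, 0).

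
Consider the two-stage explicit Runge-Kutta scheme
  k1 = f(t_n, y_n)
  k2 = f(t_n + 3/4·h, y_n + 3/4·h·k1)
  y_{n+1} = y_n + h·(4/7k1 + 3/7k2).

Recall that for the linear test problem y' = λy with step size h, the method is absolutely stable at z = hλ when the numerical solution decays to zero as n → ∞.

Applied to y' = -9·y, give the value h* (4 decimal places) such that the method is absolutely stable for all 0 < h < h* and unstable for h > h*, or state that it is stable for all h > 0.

(-3.1111,0); λ=-9 ⇒ h* = (28/9)/9 = 0.3457.

On y'=λy, z=hλ:
  k1=λy_n ⇒ h·k1=z·y_n;  k2=λ(1+3/4z)y_n ⇒ h·k2=z(1+3/4z)y_n
  y_{n+1}/y_n = 1 + 4/7z + 3/7z(1+3/4z) = 1 + z + 9/28z²
  R(z) = 1 + z + 9/28z².

Find x<0 with |R(x)|<1.
x=-1.22: |R|=0.2584
R=1: x+9/28x²=0 ⇒ x=−28/9=-3.1111; min R=1−1/(4·9/28)=0.2222>−1
Confirm numerically:
  x=-2.836: |R|=0.74922 <1
  x=-2.728: |R|=0.66407 <1
  x=-2.078: |R|=0.30996 <1
  x=-1.997: |R|=0.28486 <1
  x=-3.592: |R|=1.55522 >1
  x=-3.582: |R|=1.54216 >1
  x=-3.258: |R|=1.15382 >1
Stable set (-3.1111, 0).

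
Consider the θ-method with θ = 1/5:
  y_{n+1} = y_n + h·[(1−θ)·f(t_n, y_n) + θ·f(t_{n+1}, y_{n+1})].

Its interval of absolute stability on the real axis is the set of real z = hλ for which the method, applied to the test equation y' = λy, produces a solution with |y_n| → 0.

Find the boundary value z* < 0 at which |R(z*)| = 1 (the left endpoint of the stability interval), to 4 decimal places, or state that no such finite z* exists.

Set f=λy, z=hλ:
  y_{n+1} = y_n + z·[4/5·y_n + 1/5·y_{n+1}] ⇒ (1 − 1/5z)y_{n+1} = (1 + 4/5z)y_n
  R(z) = (1 + 4/5z)/(1 − 1/5z).

Solve |R(x)|<1 on ℝ⁻.
x=-0.46: |R|=0.5788
R=−1: 1+4/5x = −1+1/5x ⇒ -3/5x=2 ⇒ x=2/(-3/5)=-3.3333
Confirm numerically:
  x=-2.796: |R|=0.79323 <1
  x=-2.773: |R|=0.78374 <1
  x=-2.116: |R|=0.48679 <1
  x=-1.508: |R|=0.15857 <1
  x=-3.773: |R|=1.15035 >1
  x=-3.622: |R|=1.10044 >1
  x=-3.453: |R|=1.04247 >1
Stable set (-3.3333, 0).

z* = -3.3333.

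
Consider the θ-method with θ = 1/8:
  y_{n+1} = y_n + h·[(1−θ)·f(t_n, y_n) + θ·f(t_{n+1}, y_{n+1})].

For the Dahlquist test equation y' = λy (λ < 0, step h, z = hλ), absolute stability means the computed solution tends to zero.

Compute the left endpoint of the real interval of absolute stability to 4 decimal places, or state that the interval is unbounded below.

left endpoint -2.6667.

With y'=λy (z=hλ):
  y_{n+1} = y_n + z·[7/8·y_n + 1/8·y_{n+1}] ⇒ (1 − 1/8z)y_{n+1} = (1 + 7/8z)y_n
  ⇒ R(z) = (1 + 7/8z)/(1 − 1/8z).

Need |R(x)|<1, x<0.
x=-1.64: |R|=0.3610
R=−1: 1+7/8x = −1+1/8x ⇒ -3/4x=2 ⇒ x=2/(-3/4)=-2.6667
Confirm numerically:
  x=-1.916: |R|=0.54578 <1
  x=-1.757: |R|=0.44061 <1
  x=-1.558: |R|=0.30404 <1
  x=-1.529: |R|=0.28366 <1
  x=-3.116: |R|=1.24253 >1
  x=-2.774: |R|=1.05977 >1
So |R|<1 on (-2.6667, 0).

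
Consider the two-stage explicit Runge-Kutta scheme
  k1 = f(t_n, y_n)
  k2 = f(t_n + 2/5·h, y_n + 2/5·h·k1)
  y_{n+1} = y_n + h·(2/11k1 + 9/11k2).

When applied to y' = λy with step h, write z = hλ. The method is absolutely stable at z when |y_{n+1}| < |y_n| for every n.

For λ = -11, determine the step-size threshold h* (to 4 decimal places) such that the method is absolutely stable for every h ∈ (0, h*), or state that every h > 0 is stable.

On y'=λy, z=hλ:
  k1=λy_n ⇒ h·k1=z·y_n;  k2=λ(1+2/5z)y_n ⇒ h·k2=z(1+2/5z)y_n
  y_{n+1}/y_n = 1 + 2/11z + 9/11z(1+2/5z) = 1 + z + 18/55z²
  R(z) = 1 + z + 18/55z².

Solve |R(x)|<1 on ℝ⁻.
x=-1.57: |R|=0.2367
R=1: x+18/55x²=0 ⇒ x=−55/18=-3.0556; min R=1−1/(4·18/55)=0.2361>−1
Confirm numerically:
  x=-2.992: |R|=0.93777 <1
  x=-2.844: |R|=0.80309 <1
  x=-2.036: |R|=0.32064 <1
  x=-3.599: |R|=1.64010 >1
  x=-3.388: |R|=1.36861 >1
  x=-3.126: |R|=1.07207 >1
So |R|<1 on (-3.0556, 0).

(-3.0556,0); λ=-11 ⇒ h* = (55/18)/11 = 0.2778.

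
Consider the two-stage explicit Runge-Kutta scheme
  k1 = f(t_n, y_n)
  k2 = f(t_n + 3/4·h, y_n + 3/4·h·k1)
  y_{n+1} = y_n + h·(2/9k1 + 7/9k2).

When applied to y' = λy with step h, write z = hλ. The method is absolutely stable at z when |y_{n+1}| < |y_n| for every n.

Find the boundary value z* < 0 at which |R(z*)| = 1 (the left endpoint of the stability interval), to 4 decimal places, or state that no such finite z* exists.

z* = -1.7143.

Test eqn y'=λy, z=hλ:
  k1=λy_n ⇒ h·k1=z·y_n;  k2=λ(1+3/4z)y_n ⇒ h·k2=z(1+3/4z)y_n
  y_{n+1}/y_n = 1 + 2/9z + 7/9z(1+3/4z) = 1 + z + 7/12z²
  so R(z) = 1 + z + 7/12z².

Boundary: |R(x)|=1, x<0.
x=-1.6: |R|=0.8933
R=1: x+7/12x²=0 ⇒ x=−12/7=-1.7143; min R=1−1/(4·7/12)=0.5714>−1
Confirm numerically:
  x=-1.498: |R|=0.81100 <1
  x=-1.316: |R|=0.69425 <1
  x=-1.143: |R|=0.61910 <1
  x=-1.076: |R|=0.59937 <1
  x=-2.268: |R|=1.73256 >1
  x=-2.234: |R|=1.67727 >1
  x=-2.018: |R|=1.35752 >1
So |R|<1 on (-1.7143, 0).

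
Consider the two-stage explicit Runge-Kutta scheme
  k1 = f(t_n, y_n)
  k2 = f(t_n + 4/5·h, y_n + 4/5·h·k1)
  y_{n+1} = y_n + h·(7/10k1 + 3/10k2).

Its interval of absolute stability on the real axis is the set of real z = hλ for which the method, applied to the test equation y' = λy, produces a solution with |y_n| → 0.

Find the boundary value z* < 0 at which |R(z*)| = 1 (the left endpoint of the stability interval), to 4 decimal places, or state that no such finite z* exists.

z* = -4.1667.

On y'=λy, z=hλ:
  k1=λy_n ⇒ h·k1=z·y_n;  k2=λ(1+4/5z)y_n ⇒ h·k2=z(1+4/5z)y_n
  y_{n+1}/y_n = 1 + 7/10z + 3/10z(1+4/5z) = 1 + z + 6/25z²
  ⇒ R(z) = 1 + z + 6/25z².

Boundary: |R(x)|=1, x<0.
x=-0.91: |R|=0.2887
R=1: x+6/25x²=0 ⇒ x=−25/6=-4.1667; min R=1−1/(4·6/25)=-0.0417>−1
Confirm numerically:
  x=-3.665: |R|=0.55873 <1
  x=-3.574: |R|=0.49163 <1
  x=-2.379: |R|=0.02069 <1
  x=-1.780: |R|=0.01958 <1
  x=-4.616: |R|=1.49779 >1
  x=-4.546: |R|=1.41387 >1
Interval (-4.1667, 0).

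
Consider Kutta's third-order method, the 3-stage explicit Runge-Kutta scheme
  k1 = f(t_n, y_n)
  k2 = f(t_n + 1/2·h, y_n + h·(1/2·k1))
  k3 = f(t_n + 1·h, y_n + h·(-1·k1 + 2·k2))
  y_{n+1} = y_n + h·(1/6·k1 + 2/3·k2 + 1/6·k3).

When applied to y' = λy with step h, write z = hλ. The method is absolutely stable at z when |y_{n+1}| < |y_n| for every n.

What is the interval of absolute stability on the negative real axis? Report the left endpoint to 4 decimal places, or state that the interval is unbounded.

(-2.5127, 0).

On y'=λy, z=hλ:
  order 3, 3-stage ⇒ R(z)=1+z+z^2/2+z^3/6
  (e.g. R(-1.77)=-0.12776, |R|=0.12776)

Need |R(x)|<1, x<0.
x=-1.77: |R|=0.1278
|R(-2.71)|=1.3550 |R(-2.34)|=0.7377 |R(-2.11)|=0.4496
Bisect:
  x_lo=-3.3669 |R|=3.0602  x_hi=-0.0591 |R|=0.9426
  mid=-1.71302 |R|=0.08359 →hi
  mid=-2.53998 |R|=1.04534 →lo
  mid=-2.12650 |R|=0.46817 →hi
  mid=-2.33324 |R|=0.72826 →hi
  mid=-2.43661 |R|=0.87913 →hi
  mid=-2.48829 |R|=0.96025 →hi
  mid=-2.51414 |R|=1.00229 →lo
  mid=-2.50122 |R|=0.98114 →hi
  mid=-2.50768 |R|=0.99168 →hi
  mid=-2.51091 |R|=0.99698 →hi
  ...
  [-2.51293,-2.51272] ⇒ x*=-2.5127
So |R|<1 on (-2.5127, 0).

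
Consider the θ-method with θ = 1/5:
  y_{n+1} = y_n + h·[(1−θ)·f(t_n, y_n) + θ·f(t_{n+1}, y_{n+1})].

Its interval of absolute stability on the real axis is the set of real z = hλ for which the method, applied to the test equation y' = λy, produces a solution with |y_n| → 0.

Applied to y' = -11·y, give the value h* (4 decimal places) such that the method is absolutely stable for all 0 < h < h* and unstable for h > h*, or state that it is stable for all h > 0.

Set f=λy, z=hλ:
  y_{n+1} = y_n + z·[4/5·y_n + 1/5·y_{n+1}] ⇒ (1 − 1/5z)y_{n+1} = (1 + 4/5z)y_n
  Hence R(z) = (1 + 4/5z)/(1 − 1/5z).

Solve |R(x)|<1 on ℝ⁻.
x=-1.55: |R|=0.1832
R=−1: 1+4/5x = −1+1/5x ⇒ -3/5x=2 ⇒ x=2/(-3/5)=-3.3333
Confirm numerically:
  x=-2.804: |R|=0.79651 <1
  x=-2.771: |R|=0.78291 <1
  x=-1.941: |R|=0.39821 <1
  x=-3.839: |R|=1.17163 >1
  x=-3.623: |R|=1.10078 >1
  x=-3.384: |R|=1.01813 >1
Interval (-3.3333, 0).

(-3.3333,0); λ=-11 ⇒ h* = (10/3)/11 = 0.3030.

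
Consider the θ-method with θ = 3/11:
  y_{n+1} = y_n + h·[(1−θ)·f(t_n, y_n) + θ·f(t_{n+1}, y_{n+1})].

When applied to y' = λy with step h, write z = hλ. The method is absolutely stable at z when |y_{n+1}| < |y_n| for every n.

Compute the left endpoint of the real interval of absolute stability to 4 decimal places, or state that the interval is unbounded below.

On y'=λy, z=hλ:
  y_{n+1} = y_n + z·[8/11·y_n + 3/11·y_{n+1}] ⇒ (1 − 3/11z)y_{n+1} = (1 + 8/11z)y_n
  R(z) = (1 + 8/11z)/(1 − 3/11z).

Solve |R(x)|<1 on ℝ⁻.
x=-1.07: |R|=0.1717
R=−1: 1+8/11x = −1+3/11x ⇒ -5/11x=2 ⇒ x=2/(-5/11)=-4.4000
Confirm numerically:
  x=-4.118: |R|=0.93962 <1
  x=-4.094: |R|=0.93428 <1
  x=-3.853: |R|=0.87876 <1
  x=-3.314: |R|=0.74071 <1
  x=-4.926: |R|=1.10202 >1
  x=-4.725: |R|=1.06455 >1
  x=-4.513: |R|=1.02302 >1
Interval (-4.4000, 0).

z* = -4.4000.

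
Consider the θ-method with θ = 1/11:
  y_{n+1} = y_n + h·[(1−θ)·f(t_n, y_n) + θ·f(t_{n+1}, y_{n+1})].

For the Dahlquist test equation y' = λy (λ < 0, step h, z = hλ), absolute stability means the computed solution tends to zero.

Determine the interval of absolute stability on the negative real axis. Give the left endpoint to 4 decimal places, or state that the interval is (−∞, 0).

z∈(-2.4444,0).

Test eqn y'=λy, z=hλ:
  y_{n+1} = y_n + z·[10/11·y_n + 1/11·y_{n+1}] ⇒ (1 − 1/11z)y_{n+1} = (1 + 10/11z)y_n
  ⇒ R(z) = (1 + 10/11z)/(1 − 1/11z).

Find x<0 with |R(x)|<1.
x=-0.82: |R|=0.2369
R=−1: 1+10/11x = −1+1/11x ⇒ -9/11x=2 ⇒ x=2/(-9/11)=-2.4444
Confirm numerically:
  x=-2.201: |R|=0.83403 <1
  x=-1.949: |R|=0.65565 <1
  x=-1.463: |R|=0.29126 <1
  x=-2.792: |R|=1.22680 >1
  x=-2.535: |R|=1.06021 >1
  x=-2.511: |R|=1.04433 >1
So |R|<1 on (-2.4444, 0).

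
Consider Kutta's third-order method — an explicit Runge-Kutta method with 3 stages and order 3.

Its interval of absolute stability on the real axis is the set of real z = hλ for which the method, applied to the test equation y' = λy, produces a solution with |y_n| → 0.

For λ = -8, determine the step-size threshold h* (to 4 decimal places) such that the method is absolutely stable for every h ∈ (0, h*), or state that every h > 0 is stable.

On y'=λy, z=hλ:
  order 3, 3-stage ⇒ R(z)=1+z+z^2/2+z^3/6
  (e.g. R(-0.68)=0.49879, |R|=0.49879)

Find x<0 with |R(x)|<1.
x=-0.68: |R|=0.4988
|R(-2.86)|=1.6691 |R(-2.42)|=0.8539 |R(-1.64)|=0.0304
Bisect:
  x_lo=-3.2243 |R|=2.6131  x_hi=-0.3374 |R|=0.7131
  mid=-1.78090 |R|=0.13648 →hi
  mid=-2.50262 |R|=0.98343 →hi
  mid=-2.86349 |R|=1.67693 →lo
  mid=-2.68305 |R|=1.30278 →lo
  mid=-2.59284 |R|=1.13663 →lo
  mid=-2.54773 |R|=1.05846 →lo
  mid=-2.52518 |R|=1.02056 →lo
  mid=-2.51390 |R|=1.00190 →lo
  ...
  [-2.51284,-2.51267] ⇒ x*=-2.5127
Interval (-2.5127, 0).

(-2.5127,0); λ=-8 ⇒ h* = 0.3141.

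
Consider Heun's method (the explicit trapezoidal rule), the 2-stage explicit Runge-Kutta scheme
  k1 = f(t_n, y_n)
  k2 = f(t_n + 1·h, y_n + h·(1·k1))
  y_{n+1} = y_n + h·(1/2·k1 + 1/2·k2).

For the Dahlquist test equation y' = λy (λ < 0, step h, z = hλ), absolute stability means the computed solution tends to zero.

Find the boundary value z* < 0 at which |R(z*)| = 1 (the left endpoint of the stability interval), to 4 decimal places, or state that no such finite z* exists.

left endpoint -2.0000.

Set f=λy, z=hλ:
  order 2, 2-stage ⇒ R(z)=1+z+z^2/2
  (e.g. R(-0.94)=0.50180, |R|=0.50180)

Need |R(x)|<1, x<0.
x=-0.94: |R|=0.5018
|R(-2.18)|=1.1962 |R(-1.44)|=0.5968 |R(-0.54)|=0.6058
Bisect:
  x_lo=-2.7002 |R|=1.9453  x_hi=-0.0556 |R|=0.9459
  mid=-1.37792 |R|=0.57141 →hi
  mid=-2.03906 |R|=1.03982 →lo
  mid=-1.70849 |R|=0.75098 →hi
  mid=-1.87377 |R|=0.88174 →hi
  mid=-1.95642 |R|=0.95737 →hi
  mid=-1.99774 |R|=0.99774 →hi
  mid=-2.01840 |R|=1.01857 →lo
  ...
  [-2.00016,-2.00000] ⇒ x*=-2.0000
Stable set (-2.0000, 0).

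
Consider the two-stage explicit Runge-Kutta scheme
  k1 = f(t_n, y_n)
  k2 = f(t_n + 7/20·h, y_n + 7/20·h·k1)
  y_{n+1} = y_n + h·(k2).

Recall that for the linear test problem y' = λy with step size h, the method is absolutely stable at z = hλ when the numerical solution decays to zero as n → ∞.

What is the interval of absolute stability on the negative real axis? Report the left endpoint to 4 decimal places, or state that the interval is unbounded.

z∈(-2.8571,0).

With y'=λy (z=hλ):
  k1=λy_n ⇒ h·k1=z·y_n;  k2=λ(1+7/20z)y_n ⇒ h·k2=z(1+7/20z)y_n
  y_{n+1}/y_n = 1 + z(1+7/20z) = 1 + z + 7/20z²
  Hence R(z) = 1 + z + 7/20z².

Need |R(x)|<1, x<0.
x=-1.09: |R|=0.3258
R=1: x+7/20x²=0 ⇒ x=−20/7=-2.8571; min R=1−1/(4·7/20)=0.2857>−1
Confirm numerically:
  x=-2.091: |R|=0.43930 <1
  x=-1.325: |R|=0.28947 <1
  x=-1.174: |R|=0.30840 <1
  x=-3.216: |R|=1.40393 >1
  x=-3.075: |R|=1.23447 >1
So |R|<1 on (-2.8571, 0).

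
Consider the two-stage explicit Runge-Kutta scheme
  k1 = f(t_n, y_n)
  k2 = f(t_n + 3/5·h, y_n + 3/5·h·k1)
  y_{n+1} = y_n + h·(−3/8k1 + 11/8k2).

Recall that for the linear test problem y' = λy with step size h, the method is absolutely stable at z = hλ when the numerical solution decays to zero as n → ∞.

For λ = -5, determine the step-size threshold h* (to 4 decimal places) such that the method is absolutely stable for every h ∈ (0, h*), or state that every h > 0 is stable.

Set f=λy, z=hλ:
  k1=λy_n ⇒ h·k1=z·y_n;  k2=λ(1+3/5z)y_n ⇒ h·k2=z(1+3/5z)y_n
  y_{n+1}/y_n = 1 − 3/8z + 11/8z(1+3/5z) = 1 + z + 33/40z²
  ⇒ R(z) = 1 + z + 33/40z².

Solve |R(x)|<1 on ℝ⁻.
x=-0.83: |R|=0.7383
R=1: x+33/40x²=0 ⇒ x=−40/33=-1.2121; min R=1−1/(4·33/40)=0.6970>−1
Confirm numerically:
  x=-1.009: |R|=0.83092 <1
  x=-0.782: |R|=0.72251 <1
  x=-0.680: |R|=0.70148 <1
  x=-0.616: |R|=0.69705 <1
  x=-1.734: |R|=1.74657 >1
  x=-1.564: |R|=1.45403 >1
  x=-1.358: |R|=1.16344 >1
So |R|<1 on (-1.2121, 0).

(-1.2121,0); λ=-5 ⇒ h* = (40/33)/5 = 0.2424.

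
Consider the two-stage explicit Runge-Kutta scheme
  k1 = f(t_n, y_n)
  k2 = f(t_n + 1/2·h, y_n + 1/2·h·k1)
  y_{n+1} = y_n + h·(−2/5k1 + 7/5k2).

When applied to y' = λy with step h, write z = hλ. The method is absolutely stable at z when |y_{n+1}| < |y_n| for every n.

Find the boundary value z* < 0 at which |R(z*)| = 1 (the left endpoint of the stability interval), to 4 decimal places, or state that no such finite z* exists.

left endpoint -1.4286.

Set f=λy, z=hλ:
  k1=λy_n ⇒ h·k1=z·y_n;  k2=λ(1+1/2z)y_n ⇒ h·k2=z(1+1/2z)y_n
  y_{n+1}/y_n = 1 − 2/5z + 7/5z(1+1/2z) = 1 + z + 7/10z²
  so R(z) = 1 + z + 7/10z².

Need |R(x)|<1, x<0.
x=-0.79: |R|=0.6469
R=1: x+7/10x²=0 ⇒ x=−10/7=-1.4286; min R=1−1/(4·7/10)=0.6429>−1
Confirm numerically:
  x=-1.208: |R|=0.81348 <1
  x=-1.118: |R|=0.75695 <1
  x=-1.080: |R|=0.73648 <1
  x=-0.741: |R|=0.64336 <1
  x=-1.743: |R|=1.38363 >1
  x=-1.701: |R|=1.32438 >1
  x=-1.478: |R|=1.05114 >1
Interval (-1.4286, 0).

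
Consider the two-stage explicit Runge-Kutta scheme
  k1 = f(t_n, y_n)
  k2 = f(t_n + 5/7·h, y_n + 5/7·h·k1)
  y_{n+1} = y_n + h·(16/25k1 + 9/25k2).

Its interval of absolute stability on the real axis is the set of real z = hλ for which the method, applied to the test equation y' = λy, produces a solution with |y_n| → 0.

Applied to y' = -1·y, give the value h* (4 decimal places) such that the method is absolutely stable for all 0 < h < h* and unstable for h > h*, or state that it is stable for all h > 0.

On y'=λy, z=hλ:
  k1=λy_n ⇒ h·k1=z·y_n;  k2=λ(1+5/7z)y_n ⇒ h·k2=z(1+5/7z)y_n
  y_{n+1}/y_n = 1 + 16/25z + 9/25z(1+5/7z) = 1 + z + 9/35z²
  ⇒ R(z) = 1 + z + 9/35z².

Solve |R(x)|<1 on ℝ⁻.
x=-0.72: |R|=0.4133
R=1: x+9/35x²=0 ⇒ x=−35/9=-3.8889; min R=1−1/(4·9/35)=0.0278>−1
Confirm numerically:
  x=-2.824: |R|=0.22671 <1
  x=-2.777: |R|=0.20602 <1
  x=-2.007: |R|=0.02878 <1
  x=-1.883: |R|=0.02875 <1
  x=-4.332: |R|=1.49360 >1
  x=-4.101: |R|=1.22368 >1
Stable set (-3.8889, 0).

(-3.8889,0); λ=-1 ⇒ h* = (35/9)/1 = 3.8889.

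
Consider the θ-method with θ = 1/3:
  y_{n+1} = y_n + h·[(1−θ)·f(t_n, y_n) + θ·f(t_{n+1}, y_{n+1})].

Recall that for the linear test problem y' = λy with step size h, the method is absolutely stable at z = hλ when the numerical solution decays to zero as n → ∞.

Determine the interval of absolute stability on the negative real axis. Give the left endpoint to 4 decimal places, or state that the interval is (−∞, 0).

z∈(-6.0000,0).

On y'=λy, z=hλ:
  y_{n+1} = y_n + z·[2/3·y_n + 1/3·y_{n+1}] ⇒ (1 − 1/3z)y_{n+1} = (1 + 2/3z)y_n
  Hence R(z) = (1 + 2/3z)/(1 − 1/3z).

Solve |R(x)|<1 on ℝ⁻.
x=-0.55: |R|=0.5352
R=−1: 1+2/3x = −1+1/3x ⇒ -1/3x=2 ⇒ x=2/(-1/3)=-6.0000
Confirm numerically:
  x=-5.612: |R|=0.95495 <1
  x=-5.446: |R|=0.93441 <1
  x=-4.529: |R|=0.80462 <1
  x=-4.497: |R|=0.79952 <1
  x=-6.478: |R|=1.05043 >1
  x=-6.430: |R|=1.04560 >1
Interval (-6.0000, 0).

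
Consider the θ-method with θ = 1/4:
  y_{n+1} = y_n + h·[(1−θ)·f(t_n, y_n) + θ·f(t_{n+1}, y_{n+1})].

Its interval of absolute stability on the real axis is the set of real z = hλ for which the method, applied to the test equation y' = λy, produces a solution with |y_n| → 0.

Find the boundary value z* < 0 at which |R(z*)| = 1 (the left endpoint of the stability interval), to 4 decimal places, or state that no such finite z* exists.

Set f=λy, z=hλ:
  y_{n+1} = y_n + z·[3/4·y_n + 1/4·y_{n+1}] ⇒ (1 − 1/4z)y_{n+1} = (1 + 3/4z)y_n
  R(z) = (1 + 3/4z)/(1 − 1/4z).

Solve |R(x)|<1 on ℝ⁻.
x=-1.69: |R|=0.1880
R=−1: 1+3/4x = −1+1/4x ⇒ -1/2x=2 ⇒ x=2/(-1/2)=-4.0000
Confirm numerically:
  x=-3.876: |R|=0.96851 <1
  x=-3.053: |R|=0.73146 <1
  x=-1.970: |R|=0.31993 <1
  x=-1.690: |R|=0.18805 <1
  x=-4.584: |R|=1.13607 >1
  x=-4.462: |R|=1.10919 >1
Interval (-4.0000, 0).

z* = -4.0000.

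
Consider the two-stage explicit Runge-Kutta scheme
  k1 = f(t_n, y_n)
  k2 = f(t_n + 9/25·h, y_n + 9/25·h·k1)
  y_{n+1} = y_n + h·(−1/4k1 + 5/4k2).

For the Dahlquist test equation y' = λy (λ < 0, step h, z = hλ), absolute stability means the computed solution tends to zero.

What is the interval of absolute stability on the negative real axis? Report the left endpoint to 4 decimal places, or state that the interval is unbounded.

With y'=λy (z=hλ):
  k1=λy_n ⇒ h·k1=z·y_n;  k2=λ(1+9/25z)y_n ⇒ h·k2=z(1+9/25z)y_n
  y_{n+1}/y_n = 1 − 1/4z + 5/4z(1+9/25z) = 1 + z + 9/20z²
  ⇒ R(z) = 1 + z + 9/20z².

Need |R(x)|<1, x<0.
x=-0.81: |R|=0.4852
R=1: x+9/20x²=0 ⇒ x=−20/9=-2.2222; min R=1−1/(4·9/20)=0.4444>−1
Confirm numerically:
  x=-1.836: |R|=0.68090 <1
  x=-1.831: |R|=0.67765 <1
  x=-1.546: |R|=0.52955 <1
  x=-2.800: |R|=1.72800 >1
  x=-2.440: |R|=1.23912 >1
Stable set (-2.2222, 0).

(-2.2222, 0).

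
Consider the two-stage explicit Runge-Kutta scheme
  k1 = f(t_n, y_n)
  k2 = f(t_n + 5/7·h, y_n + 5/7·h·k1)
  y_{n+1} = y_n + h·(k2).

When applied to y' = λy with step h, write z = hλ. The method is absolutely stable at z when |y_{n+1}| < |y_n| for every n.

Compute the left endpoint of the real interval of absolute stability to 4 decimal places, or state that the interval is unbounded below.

left endpoint -1.4000.

On y'=λy, z=hλ:
  k1=λy_n ⇒ h·k1=z·y_n;  k2=λ(1+5/7z)y_n ⇒ h·k2=z(1+5/7z)y_n
  y_{n+1}/y_n = 1 + z(1+5/7z) = 1 + z + 5/7z²
  ⇒ R(z) = 1 + z + 5/7z².

Boundary: |R(x)|=1, x<0.
x=-1.22: |R|=0.8431
R=1: x+5/7x²=0 ⇒ x=−7/5=-1.4000; min R=1−1/(4·5/7)=0.6500>−1
Confirm numerically:
  x=-1.280: |R|=0.89029 <1
  x=-1.139: |R|=0.78766 <1
  x=-0.786: |R|=0.65528 <1
  x=-0.602: |R|=0.65686 <1
  x=-1.969: |R|=1.80026 >1
  x=-1.952: |R|=1.76965 >1
  x=-1.627: |R|=1.26381 >1
Interval (-1.4000, 0).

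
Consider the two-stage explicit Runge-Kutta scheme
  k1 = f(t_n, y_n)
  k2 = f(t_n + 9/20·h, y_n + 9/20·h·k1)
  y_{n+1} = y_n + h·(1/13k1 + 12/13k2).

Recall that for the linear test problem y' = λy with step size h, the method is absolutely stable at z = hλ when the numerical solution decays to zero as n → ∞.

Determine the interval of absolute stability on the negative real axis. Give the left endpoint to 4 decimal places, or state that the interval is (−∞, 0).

(-2.4074, 0).

With y'=λy (z=hλ):
  k1=λy_n ⇒ h·k1=z·y_n;  k2=λ(1+9/20z)y_n ⇒ h·k2=z(1+9/20z)y_n
  y_{n+1}/y_n = 1 + 1/13z + 12/13z(1+9/20z) = 1 + z + 27/65z²
  Hence R(z) = 1 + z + 27/65z².

Need |R(x)|<1, x<0.
x=-0.83: |R|=0.4562
R=1: x+27/65x²=0 ⇒ x=−65/27=-2.4074; min R=1−1/(4·27/65)=0.3981>−1
Confirm numerically:
  x=-1.725: |R|=0.51103 <1
  x=-1.683: |R|=0.49357 <1
  x=-1.491: |R|=0.43243 <1
  x=-1.024: |R|=0.41156 <1
  x=-2.852: |R|=1.52670 >1
  x=-2.511: |R|=1.10805 >1
Interval (-2.4074, 0).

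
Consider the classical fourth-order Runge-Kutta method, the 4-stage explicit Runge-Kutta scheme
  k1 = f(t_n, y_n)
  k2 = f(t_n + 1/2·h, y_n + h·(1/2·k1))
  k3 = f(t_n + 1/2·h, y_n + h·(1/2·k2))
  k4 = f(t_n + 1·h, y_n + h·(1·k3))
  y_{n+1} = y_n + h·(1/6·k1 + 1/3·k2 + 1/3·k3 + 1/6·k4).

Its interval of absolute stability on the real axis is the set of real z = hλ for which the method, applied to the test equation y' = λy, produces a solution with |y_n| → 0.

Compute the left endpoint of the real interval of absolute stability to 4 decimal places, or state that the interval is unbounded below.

left endpoint -2.7853.

Set f=λy, z=hλ:
  order 4, 4-stage ⇒ R(z)=1+z+z^2/2+z^3/6+z^4/24
  (e.g. R(-0.42)=0.65715, |R|=0.65715)

Find x<0 with |R(x)|<1.
x=-0.42: |R|=0.6571
|R(-1.99)|=0.3300 |R(-1.71)|=0.2749 |R(-1.52)|=0.2723
Bisect:
  x_lo=-3.2935 |R|=2.0785  x_hi=-0.1679 |R|=0.8455
  mid=-1.73070 |R|=0.27679 →hi
  mid=-2.51211 |R|=0.66042 →hi
  mid=-2.90282 |R|=1.19214 →lo
  mid=-2.70747 |R|=0.88886 →hi
  mid=-2.80514 |R|=1.03034 →lo
  mid=-2.75630 |R|=0.95717 →hi
  mid=-2.78072 |R|=0.99313 →hi
  mid=-2.79293 |R|=1.01158 →lo
  mid=-2.78683 |R|=1.00232 →lo
  mid=-2.78378 |R|=0.99771 →hi
  ...
  [-2.78530,-2.78511] ⇒ x*=-2.7853
Stable set (-2.7853, 0).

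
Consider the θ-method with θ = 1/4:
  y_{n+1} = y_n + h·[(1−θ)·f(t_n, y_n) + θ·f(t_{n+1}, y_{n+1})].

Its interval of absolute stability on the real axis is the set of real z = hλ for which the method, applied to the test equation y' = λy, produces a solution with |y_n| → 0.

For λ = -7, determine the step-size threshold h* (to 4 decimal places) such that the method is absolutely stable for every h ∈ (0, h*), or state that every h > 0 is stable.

(-4.0000,0); λ=-7 ⇒ h* = (4)/7 = 0.5714.

On y'=λy, z=hλ:
  y_{n+1} = y_n + z·[3/4·y_n + 1/4·y_{n+1}] ⇒ (1 − 1/4z)y_{n+1} = (1 + 3/4z)y_n
  R(z) = (1 + 3/4z)/(1 − 1/4z).

Find x<0 with |R(x)|<1.
x=-0.78: |R|=0.3473
R=−1: 1+3/4x = −1+1/4x ⇒ -1/2x=2 ⇒ x=2/(-1/2)=-4.0000
Confirm numerically:
  x=-3.441: |R|=0.84975 <1
  x=-3.435: |R|=0.84802 <1
  x=-3.276: |R|=0.80099 <1
  x=-2.064: |R|=0.36148 <1
  x=-4.590: |R|=1.13737 >1
  x=-4.063: |R|=1.01563 >1
So |R|<1 on (-4.0000, 0).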